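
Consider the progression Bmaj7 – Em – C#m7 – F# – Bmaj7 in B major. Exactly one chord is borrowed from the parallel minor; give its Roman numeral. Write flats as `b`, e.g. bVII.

In B major the diatonic chords are B, C#m, D#m, E, F#, G#m, A#dim. Bmaj7, C#m7 and F# all belong to that set. Em (E–G–B) doesn't fit — on degree 4 B major would have E (IV). Em is the degree-4 chord of B minor, so it is the borrowed iv.

iv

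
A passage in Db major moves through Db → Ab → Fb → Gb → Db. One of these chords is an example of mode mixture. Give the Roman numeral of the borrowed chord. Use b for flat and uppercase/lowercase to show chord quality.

Db major has the diatonic set Db, Ebm, Fm, Gb, Ab, Bbm, Cdim. Db, Ab and Gb are all diatonic. Fb (Fb–Ab–Cb) is not: scale degree 3 in Db major carries Fm (iii). In Db minor the chord on that degree is Fb, so here it functions as bIII, borrowed from the parallel minor.

bIII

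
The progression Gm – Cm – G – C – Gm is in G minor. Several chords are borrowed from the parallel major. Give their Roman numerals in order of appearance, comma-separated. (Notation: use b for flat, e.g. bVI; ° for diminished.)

I, IV

The diatonic triads in G minor (with V from harmonic minor) are Gm, Adim, Bb, Cm, D, Eb, F. Of the given chords, Gm and Cm are diatonic. But G (G–B–D) is foreign: the diatonic i on degree 1 is Gm, whereas G comes from G major. It is labeled I. C (C–E–G) is not: scale degree 4 in G minor carries Cm (iv). In G major the chord on that degree is C, so here it functions as IV, borrowed from the parallel major.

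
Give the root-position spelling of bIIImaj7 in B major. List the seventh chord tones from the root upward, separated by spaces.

The root of bIIImaj7 is the lowered 3rd degree: D# becomes D. Stacking thirds in B minor on D gives D–F#–A–C#.

D F# A C#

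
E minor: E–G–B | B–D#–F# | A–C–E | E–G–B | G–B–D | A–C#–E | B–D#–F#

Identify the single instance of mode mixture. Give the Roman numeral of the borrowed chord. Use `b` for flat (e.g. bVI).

IV

The diatonic triads in E minor (with V from harmonic minor) are Em, F#dim, G, Am, B, C, D. Of the given chords, E–G–B = Em, B–D#–F# = B, A–C–E = Am and G–B–D = G are diatonic. A–C#–E is not: scale degree 4 in E minor carries Am (iv). In E major the chord on that degree is A, so here it functions as IV, borrowed from the parallel major.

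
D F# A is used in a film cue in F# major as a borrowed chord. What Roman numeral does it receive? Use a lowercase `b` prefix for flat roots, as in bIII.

bVI

In F# major scale degree 6 is D#; D is its lowered form, from F# minor. Diatonically F# major has D#m (vi) on that degree; D–F#–A is instead the major chord native to F# minor, so it takes the label bVI.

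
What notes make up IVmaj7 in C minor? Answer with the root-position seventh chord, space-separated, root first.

IVmaj7 is built on scale degree 4, which is F in both C minor and its parallel. In C major the chord on F is F–A–C–E.

F A C E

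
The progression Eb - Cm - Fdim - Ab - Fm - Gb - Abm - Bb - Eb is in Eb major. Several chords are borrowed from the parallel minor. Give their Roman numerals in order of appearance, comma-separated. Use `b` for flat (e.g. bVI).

The diatonic triads in Eb major are Eb, Fm, Gm, Ab, Bb, Cm, Ddim. Eb, Cm, Ab, Fm and Bb all belong to that set. Fdim (F–Ab–Cb) doesn't fit — on degree 2 Eb major would have Fm (ii). Fdim is the degree-2 chord of Eb minor, so it is the borrowed ii°. Gb (Gb–Bb–Db) is not: scale degree 3 in Eb major carries Gm (iii). In Eb minor the chord on that degree is Gb, so here it functions as bIII, borrowed from the parallel minor. Abm (Ab–Cb–Eb) is not: scale degree 4 in Eb major carries Ab (IV). In Eb minor the chord on that degree is Abm, so here it functions as iv, borrowed from the parallel minor.

ii°, bIII, iv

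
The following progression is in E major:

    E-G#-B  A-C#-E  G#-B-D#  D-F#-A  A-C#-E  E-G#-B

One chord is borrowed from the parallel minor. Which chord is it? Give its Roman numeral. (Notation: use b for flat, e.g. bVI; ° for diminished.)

bVII

E major has the diatonic set E, F#m, G#m, A, B, C#m, D#dim. E–G#–B = E, A–C#–E = A and G#–B–D# = G#m are all diatonic. But D–F#–A is foreign: the diatonic vii° on degree 7 is D#dim, whereas D comes from E minor. It is labeled bVII.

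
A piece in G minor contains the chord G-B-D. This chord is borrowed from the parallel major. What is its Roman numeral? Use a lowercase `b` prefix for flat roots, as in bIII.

I

The root G is the diatonic 1st degree of G minor; the borrowing shows in the chord quality. Diatonically G minor has Gm (i) on that degree; G–B–D is instead the major chord native to G major, so it takes the label I.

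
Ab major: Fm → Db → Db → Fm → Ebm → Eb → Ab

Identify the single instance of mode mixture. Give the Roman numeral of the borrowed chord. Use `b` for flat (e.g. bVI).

In Ab major the diatonic chords are Ab, Bbm, Cm, Db, Eb, Fm, Gdim. Fm, Db, Eb and Ab are all diatonic. But Ebm (Eb–Gb–Bb) is foreign: the diatonic V on degree 5 is Eb, whereas Ebm comes from Ab minor. It is labeled v.

v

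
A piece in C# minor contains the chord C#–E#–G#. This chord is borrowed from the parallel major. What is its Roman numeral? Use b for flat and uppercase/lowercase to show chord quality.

I

The root C# is the diatonic 1st degree of C# minor; the borrowing shows in the chord quality. Diatonically C# minor has C#m (i) on that degree; C#–E#–G# is instead the major chord native to C# major, so it takes the label I.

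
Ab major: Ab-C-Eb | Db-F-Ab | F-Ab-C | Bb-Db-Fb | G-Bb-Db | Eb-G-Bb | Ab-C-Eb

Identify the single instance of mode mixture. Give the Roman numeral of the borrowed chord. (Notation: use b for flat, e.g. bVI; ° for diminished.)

ii°

Ab major has the diatonic set Ab, Bbm, Cm, Db, Eb, Fm, Gdim. Ab–C–Eb = Ab, Db–F–Ab = Db, F–Ab–C = Fm, G–Bb–Db = Gdim and Eb–G–Bb = Eb all belong to that set. Bb–Db–Fb is not: scale degree 2 in Ab major carries Bbm (ii). In Ab minor the chord on that degree is Bbdim, so here it functions as ii°, borrowed from the parallel minor.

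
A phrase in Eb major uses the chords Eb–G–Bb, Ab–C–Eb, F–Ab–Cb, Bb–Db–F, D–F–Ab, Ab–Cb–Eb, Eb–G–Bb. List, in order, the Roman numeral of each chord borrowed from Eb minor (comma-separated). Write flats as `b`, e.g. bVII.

In Eb major the diatonic chords are Eb, Fm, Gm, Ab, Bb, Cm, Ddim. Eb–G–Bb = Eb, Ab–C–Eb = Ab and D–F–Ab = Ddim are all diatonic. F–Ab–Cb is not: scale degree 2 in Eb major carries Fm (ii). In Eb minor the chord on that degree is Fdim, so here it functions as ii°, borrowed from the parallel minor. Bb–Db–F doesn't fit — on degree 5 Eb major would have Bb (V). Bbm is the degree-5 chord of Eb minor, so it is the borrowed v. But Ab–Cb–Eb is foreign: the diatonic IV on degree 4 is Ab, whereas Abm comes from Eb minor. It is labeled iv.

ii°, v, iv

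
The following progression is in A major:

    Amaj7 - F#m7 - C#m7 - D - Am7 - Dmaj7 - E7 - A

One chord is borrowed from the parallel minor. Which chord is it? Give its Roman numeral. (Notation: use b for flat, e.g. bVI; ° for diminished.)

A major has the diatonic set A, Bm, C#m, D, E, F#m, G#dim. Of the given chords, Amaj7, F#m7, C#m7, D, Dmaj7, E7 and A are diatonic. Am7 (A–C–E–G) doesn't fit — on degree 1 A major would have A (I). Am7 is the degree-1 chord of A minor, so it is the borrowed i7.

i7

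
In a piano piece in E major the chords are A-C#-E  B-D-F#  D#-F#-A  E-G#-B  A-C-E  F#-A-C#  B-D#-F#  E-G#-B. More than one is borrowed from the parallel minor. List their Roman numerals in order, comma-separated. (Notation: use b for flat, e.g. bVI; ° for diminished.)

E major has the diatonic set E, F#m, G#m, A, B, C#m, D#dim. Of the given chords, A–C#–E = A, D#–F#–A = D#dim, E–G#–B = E, F#–A–C# = F#m and B–D#–F# = B are diatonic. But B–D–F# is foreign: the diatonic V on degree 5 is B, whereas Bm comes from E minor. It is labeled v. A–C–E doesn't fit — on degree 4 E major would have A (IV). Am is the degree-4 chord of E minor, so it is the borrowed iv.

v, iv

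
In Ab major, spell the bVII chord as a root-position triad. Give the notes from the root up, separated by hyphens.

bVII is built on the lowered scale degree 7. In Ab major degree 7 is G; lowered it becomes Gb. Stacking thirds in Ab minor on Gb gives Gb–Bb–Db.

Gb-Bb-Db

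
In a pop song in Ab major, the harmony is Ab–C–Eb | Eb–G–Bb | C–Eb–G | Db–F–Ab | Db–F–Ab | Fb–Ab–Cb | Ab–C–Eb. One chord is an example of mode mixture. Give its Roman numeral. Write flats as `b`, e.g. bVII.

bVI

In Ab major the diatonic chords are Ab, Bbm, Cm, Db, Eb, Fm, Gdim. Of the given chords, Ab–C–Eb = Ab, Eb–G–Bb = Eb, C–Eb–G = Cm and Db–F–Ab = Db are diatonic. Fb–Ab–Cb is not: scale degree 6 in Ab major carries Fm (vi). In Ab minor the chord on that degree is Fb, so here it functions as bVI, borrowed from the parallel minor.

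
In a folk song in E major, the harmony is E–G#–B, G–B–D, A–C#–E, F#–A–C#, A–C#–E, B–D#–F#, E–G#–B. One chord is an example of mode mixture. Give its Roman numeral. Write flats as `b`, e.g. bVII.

bIII

The diatonic triads in E major are E, F#m, G#m, A, B, C#m, D#dim. E–G#–B = E, A–C#–E = A, F#–A–C# = F#m and B–D#–F# = B all belong to that set. G–B–D is not: scale degree 3 in E major carries G#m (iii). In E minor the chord on that degree is G, so here it functions as bIII, borrowed from the parallel minor.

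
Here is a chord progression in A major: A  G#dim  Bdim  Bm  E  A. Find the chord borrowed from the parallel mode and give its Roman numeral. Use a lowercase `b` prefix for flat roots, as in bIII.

A major has the diatonic set A, Bm, C#m, D, E, F#m, G#dim. A, G#dim, Bm and E all belong to that set. Bdim (B–D–F) doesn't fit — on degree 2 A major would have Bm (ii). Bdim is the degree-2 chord of A minor, so it is the borrowed ii°.

ii°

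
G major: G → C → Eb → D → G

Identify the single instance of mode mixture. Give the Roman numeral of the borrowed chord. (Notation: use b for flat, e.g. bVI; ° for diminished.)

The diatonic triads in G major are G, Am, Bm, C, D, Em, F#dim. G, C and D all belong to that set. Eb (Eb–G–Bb) doesn't fit — on degree 6 G major would have Em (vi). Eb is the degree-6 chord of G minor, so it is the borrowed bVI.

bVI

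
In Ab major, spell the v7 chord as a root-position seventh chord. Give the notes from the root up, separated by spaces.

Eb Gb Bb Db

The root, Eb, is scale degree 5 — the same note in Ab major and Ab minor; only the chord quality changes. Building the minor-seventh chord from the parallel minor on Eb: Eb–Gb–Bb–Db.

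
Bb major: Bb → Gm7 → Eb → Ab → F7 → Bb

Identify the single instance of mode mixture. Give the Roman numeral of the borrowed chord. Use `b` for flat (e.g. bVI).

The diatonic triads in Bb major are Bb, Cm, Dm, Eb, F, Gm, Adim. Of the given chords, Bb, Gm7, Eb and F7 are diatonic. Ab (Ab–C–Eb) is not: scale degree 7 in Bb major carries Adim (vii°). In Bb minor the chord on that degree is Ab, so here it functions as bVII, borrowed from the parallel minor.

bVII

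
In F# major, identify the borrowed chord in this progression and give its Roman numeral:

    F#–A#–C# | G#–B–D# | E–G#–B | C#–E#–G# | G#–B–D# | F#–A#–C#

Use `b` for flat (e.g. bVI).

bVII

In F# major the diatonic chords are F#, G#m, A#m, B, C#, D#m, E#dim. F#–A#–C# = F#, G#–B–D# = G#m and C#–E#–G# = C# all belong to that set. E–G#–B doesn't fit — on degree 7 F# major would have E#dim (vii°). E is the degree-7 chord of F# minor, so it is the borrowed bVII.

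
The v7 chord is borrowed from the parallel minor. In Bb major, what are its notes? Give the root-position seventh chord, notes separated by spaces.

F Ab C Eb

The root, F, is scale degree 5 — the same note in Bb major and Bb minor; only the chord quality changes. Stacking thirds in Bb minor on F gives F–Ab–C–Eb.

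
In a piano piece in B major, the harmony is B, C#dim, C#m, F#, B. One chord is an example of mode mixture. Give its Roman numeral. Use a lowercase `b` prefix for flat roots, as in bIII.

ii°

B major has the diatonic set B, C#m, D#m, E, F#, G#m, A#dim. Of the given chords, B, C#m and F# are diatonic. C#dim (C#–E–G) is not: scale degree 2 in B major carries C#m (ii). In B minor the chord on that degree is C#dim, so here it functions as ii°, borrowed from the parallel minor.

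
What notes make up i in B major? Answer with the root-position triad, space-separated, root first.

B D F#

The root, B, is scale degree 1 — the same note in B major and B minor; only the chord quality changes. Building the minor chord from the parallel minor on B: B–D–F#.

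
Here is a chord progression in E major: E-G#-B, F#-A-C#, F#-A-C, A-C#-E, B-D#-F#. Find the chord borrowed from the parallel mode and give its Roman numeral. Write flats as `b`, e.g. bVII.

E major has the diatonic set E, F#m, G#m, A, B, C#m, D#dim. Of the given chords, E–G#–B = E, F#–A–C# = F#m, A–C#–E = A and B–D#–F# = B are diatonic. F#–A–C doesn't fit — on degree 2 E major would have F#m (ii). F#dim is the degree-2 chord of E minor, so it is the borrowed ii°.

ii°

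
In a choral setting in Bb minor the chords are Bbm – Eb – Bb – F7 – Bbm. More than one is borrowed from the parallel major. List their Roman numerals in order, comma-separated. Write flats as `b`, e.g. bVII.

IV, I

The diatonic triads in Bb minor (with V from harmonic minor) are Bbm, Cdim, Db, Ebm, F, Gb, Ab. Of the given chords, Bbm and F7 are diatonic. But Eb (Eb–G–Bb) is foreign: the diatonic iv on degree 4 is Ebm, whereas Eb comes from Bb major. It is labeled IV. Bb (Bb–D–F) doesn't fit — on degree 1 Bb minor would have Bbm (i). Bb is the degree-1 chord of Bb major, so it is the borrowed I.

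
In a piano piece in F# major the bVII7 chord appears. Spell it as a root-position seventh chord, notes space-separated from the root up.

Scale degree 7 in F# major is E#. bVII7 uses the lowered form, E, taken from F# minor. Building the dominant-seventh chord from the parallel minor on E: E–G#–B–D.

E G# B D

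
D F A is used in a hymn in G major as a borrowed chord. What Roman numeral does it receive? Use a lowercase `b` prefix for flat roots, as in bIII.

v

D is scale degree 5 in G major. D–F–A is a minor chord — the form found in G minor, not the diatonic V (D). Borrowed into G major it is written v.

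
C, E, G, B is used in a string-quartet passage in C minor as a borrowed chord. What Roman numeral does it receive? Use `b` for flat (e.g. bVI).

Imaj7

The root C is the diatonic 1st degree of C minor; the borrowing shows in the chord quality. The diatonic chord on degree 1 would be Cm (i), but C–E–G–B is the major-seventh chord from C major. As a borrowed chord it is labeled Imaj7.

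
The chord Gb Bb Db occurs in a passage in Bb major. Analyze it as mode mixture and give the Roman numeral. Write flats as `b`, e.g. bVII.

bVI

The root Gb is the lowered 6th scale degree — diatonically Bb major has G there. Diatonically Bb major has Gm (vi) on that degree; Gb–Bb–Db is instead the major chord native to Bb minor, so it takes the label bVI.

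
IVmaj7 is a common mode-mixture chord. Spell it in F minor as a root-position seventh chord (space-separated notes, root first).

IVmaj7 is built on scale degree 4, which is Bb in both F minor and its parallel. Stacking thirds in F major on Bb gives Bb–D–F–A.

Bb D F A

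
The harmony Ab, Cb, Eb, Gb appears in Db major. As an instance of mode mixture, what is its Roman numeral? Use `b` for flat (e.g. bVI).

The root Ab is the diatonic 5th degree of Db major; the borrowing shows in the chord quality. Diatonically Db major has Ab (V) on that degree; Ab–Cb–Eb–Gb is instead the minor-seventh chord native to Db minor, so it takes the label v7.

v7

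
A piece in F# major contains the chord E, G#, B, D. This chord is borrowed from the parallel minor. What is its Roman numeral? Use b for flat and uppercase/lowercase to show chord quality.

The root E is the lowered 7th scale degree — diatonically F# major has E# there. E–G#–B–D is a dominant-seventh chord — the form found in F# minor, not the diatonic vii° (E#dim). Borrowed into F# major it is written bVII7.

bVII7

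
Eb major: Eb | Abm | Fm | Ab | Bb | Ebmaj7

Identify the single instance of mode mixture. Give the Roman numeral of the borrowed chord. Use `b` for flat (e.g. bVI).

iv

In Eb major the diatonic chords are Eb, Fm, Gm, Ab, Bb, Cm, Ddim. Eb, Fm, Ab, Bb and Ebmaj7 are all diatonic. Abm (Ab–Cb–Eb) is not: scale degree 4 in Eb major carries Ab (IV). In Eb minor the chord on that degree is Abm, so here it functions as iv, borrowed from the parallel minor.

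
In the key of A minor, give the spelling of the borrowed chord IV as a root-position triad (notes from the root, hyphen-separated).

D-F#-A

The root, D, is scale degree 4 — the same note in A minor and A major; only the chord quality changes. Building the major chord from the parallel major on D: D–F#–A.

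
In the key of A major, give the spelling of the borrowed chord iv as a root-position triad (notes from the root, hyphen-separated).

D-F-A

iv is built on scale degree 4, which is D in both A major and its parallel. Stacking thirds in A minor on D gives D–F–A.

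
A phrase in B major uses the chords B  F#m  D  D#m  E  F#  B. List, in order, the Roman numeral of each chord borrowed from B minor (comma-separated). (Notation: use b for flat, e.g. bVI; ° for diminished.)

v, bIII

B major has the diatonic set B, C#m, D#m, E, F#, G#m, A#dim. B, D#m, E and F# are all diatonic. F#m (F#–A–C#) doesn't fit — on degree 5 B major would have F# (V). F#m is the degree-5 chord of B minor, so it is the borrowed v. D (D–F#–A) doesn't fit — on degree 3 B major would have D#m (iii). D is the degree-3 chord of B minor, so it is the borrowed bIII.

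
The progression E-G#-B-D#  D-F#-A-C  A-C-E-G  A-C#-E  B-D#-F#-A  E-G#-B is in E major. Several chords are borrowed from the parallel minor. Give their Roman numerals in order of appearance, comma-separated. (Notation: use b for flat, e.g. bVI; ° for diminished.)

In E major the diatonic chords are E, F#m, G#m, A, B, C#m, D#dim. E–G#–B–D# = Emaj7, A–C#–E = A, B–D#–F#–A = B7 and E–G#–B = E all belong to that set. But D–F#–A–C is foreign: the diatonic vii° on degree 7 is D#dim, whereas D7 comes from E minor. It is labeled bVII7. A–C–E–G is not: scale degree 4 in E major carries A (IV). In E minor the chord on that degree is Am7, so here it functions as iv7, borrowed from the parallel minor.

bVII7, iv7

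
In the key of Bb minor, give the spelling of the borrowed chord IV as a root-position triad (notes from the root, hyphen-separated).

Eb-G-Bb

IV is built on scale degree 4, which is Eb in both Bb minor and its parallel. Building the major chord from the parallel major on Eb: Eb–G–Bb.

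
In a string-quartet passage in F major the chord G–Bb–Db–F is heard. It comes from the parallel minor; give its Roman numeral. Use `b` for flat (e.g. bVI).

iiø7

G is scale degree 2 in F major. The diatonic chord on degree 2 would be Gm (ii), but G–Bb–Db–F is the half-diminished-seventh chord from F minor. As a borrowed chord it is labeled iiø7.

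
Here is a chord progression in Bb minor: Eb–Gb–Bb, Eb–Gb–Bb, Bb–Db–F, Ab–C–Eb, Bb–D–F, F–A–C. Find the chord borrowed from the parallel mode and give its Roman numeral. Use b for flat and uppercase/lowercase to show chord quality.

Bb minor has the diatonic set Bbm, Cdim, Db, Ebm, F, Gb, Ab (with V from harmonic minor). Of the given chords, Eb–Gb–Bb = Ebm, Bb–Db–F = Bbm, Ab–C–Eb = Ab and F–A–C = F are diatonic. But Bb–D–F is foreign: the diatonic i on degree 1 is Bbm, whereas Bb comes from Bb major. It is labeled I.

I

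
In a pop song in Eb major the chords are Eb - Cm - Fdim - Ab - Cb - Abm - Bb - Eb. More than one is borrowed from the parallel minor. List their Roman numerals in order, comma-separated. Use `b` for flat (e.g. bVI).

In Eb major the diatonic chords are Eb, Fm, Gm, Ab, Bb, Cm, Ddim. Of the given chords, Eb, Cm, Ab and Bb are diatonic. But Fdim (F–Ab–Cb) is foreign: the diatonic ii on degree 2 is Fm, whereas Fdim comes from Eb minor. It is labeled ii°. But Cb (Cb–Eb–Gb) is foreign: the diatonic vi on degree 6 is Cm, whereas Cb comes from Eb minor. It is labeled bVI. Abm (Ab–Cb–Eb) is not: scale degree 4 in Eb major carries Ab (IV). In Eb minor the chord on that degree is Abm, so here it functions as iv, borrowed from the parallel minor.

ii°, bVI, iv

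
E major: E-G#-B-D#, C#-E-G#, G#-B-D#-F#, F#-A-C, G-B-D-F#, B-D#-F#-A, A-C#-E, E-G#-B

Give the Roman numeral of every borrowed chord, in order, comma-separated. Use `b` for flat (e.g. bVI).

ii°, bIIImaj7

In E major the diatonic chords are E, F#m, G#m, A, B, C#m, D#dim. Of the given chords, E–G#–B–D# = Emaj7, C#–E–G# = C#m, G#–B–D#–F# = G#m7, B–D#–F#–A = B7, A–C#–E = A and E–G#–B = E are diatonic. But F#–A–C is foreign: the diatonic ii on degree 2 is F#m, whereas F#dim comes from E minor. It is labeled ii°. G–B–D–F# is not: scale degree 3 in E major carries G#m (iii). In E minor the chord on that degree is Gmaj7, so here it functions as bIIImaj7, borrowed from the parallel minor.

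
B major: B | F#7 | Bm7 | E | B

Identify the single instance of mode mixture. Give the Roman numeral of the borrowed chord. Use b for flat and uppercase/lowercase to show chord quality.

The diatonic triads in B major are B, C#m, D#m, E, F#, G#m, A#dim. B, F#7 and E are all diatonic. Bm7 (B–D–F#–A) doesn't fit — on degree 1 B major would have B (I). Bm7 is the degree-1 chord of B minor, so it is the borrowed i7.

i7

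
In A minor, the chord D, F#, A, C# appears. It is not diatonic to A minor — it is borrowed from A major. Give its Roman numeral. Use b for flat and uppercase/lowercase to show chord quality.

The root D is the diatonic 4th degree of A minor; the borrowing shows in the chord quality. Diatonically A minor has Dm (iv) on that degree; D–F#–A–C# is instead the major-seventh chord native to A major, so it takes the label IVmaj7.

IVmaj7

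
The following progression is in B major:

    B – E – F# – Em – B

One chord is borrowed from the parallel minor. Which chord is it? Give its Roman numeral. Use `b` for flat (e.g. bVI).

iv

In B major the diatonic chords are B, C#m, D#m, E, F#, G#m, A#dim. Of the given chords, B, E and F# are diatonic. Em (E–G–B) doesn't fit — on degree 4 B major would have E (IV). Em is the degree-4 chord of B minor, so it is the borrowed iv.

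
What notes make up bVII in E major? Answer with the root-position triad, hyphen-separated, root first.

The root of bVII is the lowered 7th degree: D# becomes D. In E minor the chord on D is D–F#–A.

D-F#-A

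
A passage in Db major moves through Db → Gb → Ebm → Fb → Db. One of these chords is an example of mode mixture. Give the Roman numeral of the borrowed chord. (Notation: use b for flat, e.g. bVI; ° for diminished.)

bIII

Db major has the diatonic set Db, Ebm, Fm, Gb, Ab, Bbm, Cdim. Db, Gb and Ebm are all diatonic. Fb (Fb–Ab–Cb) is not: scale degree 3 in Db major carries Fm (iii). In Db minor the chord on that degree is Fb, so here it functions as bIII, borrowed from the parallel minor.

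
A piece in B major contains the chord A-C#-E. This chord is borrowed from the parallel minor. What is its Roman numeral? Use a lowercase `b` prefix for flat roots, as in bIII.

bVII

In B major scale degree 7 is A#; A is its lowered form, from B minor. Diatonically B major has A#dim (vii°) on that degree; A–C#–E is instead the major chord native to B minor, so it takes the label bVII.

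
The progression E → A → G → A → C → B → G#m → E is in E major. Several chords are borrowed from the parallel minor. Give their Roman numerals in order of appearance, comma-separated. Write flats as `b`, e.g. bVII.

In E major the diatonic chords are E, F#m, G#m, A, B, C#m, D#dim. Of the given chords, E, A, B and G#m are diatonic. G (G–B–D) is not: scale degree 3 in E major carries G#m (iii). In E minor the chord on that degree is G, so here it functions as bIII, borrowed from the parallel minor. But C (C–E–G) is foreign: the diatonic vi on degree 6 is C#m, whereas C comes from E minor. It is labeled bVI.

bIII, bVI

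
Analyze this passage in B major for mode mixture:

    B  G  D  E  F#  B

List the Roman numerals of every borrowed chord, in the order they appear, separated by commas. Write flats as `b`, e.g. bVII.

B major has the diatonic set B, C#m, D#m, E, F#, G#m, A#dim. B, E and F# all belong to that set. But G (G–B–D) is foreign: the diatonic vi on degree 6 is G#m, whereas G comes from B minor. It is labeled bVI. D (D–F#–A) is not: scale degree 3 in B major carries D#m (iii). In B minor the chord on that degree is D, so here it functions as bIII, borrowed from the parallel minor.

bVI, bIII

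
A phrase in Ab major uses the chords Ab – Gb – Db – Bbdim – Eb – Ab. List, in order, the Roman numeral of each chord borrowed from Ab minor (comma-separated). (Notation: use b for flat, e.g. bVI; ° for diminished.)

bVII, ii°

In Ab major the diatonic chords are Ab, Bbm, Cm, Db, Eb, Fm, Gdim. Ab, Db and Eb are all diatonic. Gb (Gb–Bb–Db) is not: scale degree 7 in Ab major carries Gdim (vii°). In Ab minor the chord on that degree is Gb, so here it functions as bVII, borrowed from the parallel minor. But Bbdim (Bb–Db–Fb) is foreign: the diatonic ii on degree 2 is Bbm, whereas Bbdim comes from Ab minor. It is labeled ii°.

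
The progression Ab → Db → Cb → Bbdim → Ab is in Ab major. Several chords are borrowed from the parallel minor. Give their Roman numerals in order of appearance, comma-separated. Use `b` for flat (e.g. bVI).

Ab major has the diatonic set Ab, Bbm, Cm, Db, Eb, Fm, Gdim. Of the given chords, Ab and Db are diatonic. But Cb (Cb–Eb–Gb) is foreign: the diatonic iii on degree 3 is Cm, whereas Cb comes from Ab minor. It is labeled bIII. Bbdim (Bb–Db–Fb) doesn't fit — on degree 2 Ab major would have Bbm (ii). Bbdim is the degree-2 chord of Ab minor, so it is the borrowed ii°.

bIII, ii°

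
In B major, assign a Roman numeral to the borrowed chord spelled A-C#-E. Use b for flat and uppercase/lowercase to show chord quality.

A is the lowered form of scale degree 7 in B major (the diatonic degree 7 is A#). A–C#–E is a major chord — the form found in B minor, not the diatonic vii° (A#dim). Borrowed into B major it is written bVII.

bVII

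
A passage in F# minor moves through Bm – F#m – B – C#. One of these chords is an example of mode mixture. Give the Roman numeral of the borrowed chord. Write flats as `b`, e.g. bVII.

IV

The diatonic triads in F# minor (with V from harmonic minor) are F#m, G#dim, A, Bm, C#, D, E. Of the given chords, Bm, F#m and C# are diatonic. B (B–D#–F#) is not: scale degree 4 in F# minor carries Bm (iv). In F# major the chord on that degree is B, so here it functions as IV, borrowed from the parallel major.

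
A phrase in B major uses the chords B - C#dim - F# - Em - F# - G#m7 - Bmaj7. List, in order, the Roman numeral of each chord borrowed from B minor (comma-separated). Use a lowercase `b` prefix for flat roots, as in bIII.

ii°, iv

The diatonic triads in B major are B, C#m, D#m, E, F#, G#m, A#dim. Of the given chords, B, F#, G#m7 and Bmaj7 are diatonic. C#dim (C#–E–G) is not: scale degree 2 in B major carries C#m (ii). In B minor the chord on that degree is C#dim, so here it functions as ii°, borrowed from the parallel minor. Em (E–G–B) doesn't fit — on degree 4 B major would have E (IV). Em is the degree-4 chord of B minor, so it is the borrowed iv.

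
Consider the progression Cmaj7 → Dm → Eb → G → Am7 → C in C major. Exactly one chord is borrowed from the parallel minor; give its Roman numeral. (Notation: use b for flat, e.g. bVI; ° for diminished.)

bIII

In C major the diatonic chords are C, Dm, Em, F, G, Am, Bdim. Cmaj7, Dm, G, Am7 and C all belong to that set. Eb (Eb–G–Bb) doesn't fit — on degree 3 C major would have Em (iii). Eb is the degree-3 chord of C minor, so it is the borrowed bIII.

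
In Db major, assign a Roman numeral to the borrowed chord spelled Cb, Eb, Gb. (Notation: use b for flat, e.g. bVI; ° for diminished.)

bVII

In Db major scale degree 7 is C; Cb is its lowered form, from Db minor. Diatonically Db major has Cdim (vii°) on that degree; Cb–Eb–Gb is instead the major chord native to Db minor, so it takes the label bVII.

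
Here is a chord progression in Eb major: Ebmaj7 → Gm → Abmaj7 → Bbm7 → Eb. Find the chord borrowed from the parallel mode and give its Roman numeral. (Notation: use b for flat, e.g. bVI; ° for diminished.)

v7

In Eb major the diatonic chords are Eb, Fm, Gm, Ab, Bb, Cm, Ddim. Ebmaj7, Gm, Abmaj7 and Eb are all diatonic. Bbm7 (Bb–Db–F–Ab) doesn't fit — on degree 5 Eb major would have Bb (V). Bbm7 is the degree-5 chord of Eb minor, so it is the borrowed v7.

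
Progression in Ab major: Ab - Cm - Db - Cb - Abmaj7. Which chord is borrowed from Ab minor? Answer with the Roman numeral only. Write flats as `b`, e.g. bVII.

bIII

Ab major has the diatonic set Ab, Bbm, Cm, Db, Eb, Fm, Gdim. Ab, Cm, Db and Abmaj7 all belong to that set. But Cb (Cb–Eb–Gb) is foreign: the diatonic iii on degree 3 is Cm, whereas Cb comes from Ab minor. It is labeled bIII.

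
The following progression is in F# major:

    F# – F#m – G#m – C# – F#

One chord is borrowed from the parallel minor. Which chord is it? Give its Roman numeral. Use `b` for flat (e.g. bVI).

i

F# major has the diatonic set F#, G#m, A#m, B, C#, D#m, E#dim. Of the given chords, F#, G#m and C# are diatonic. But F#m (F#–A–C#) is foreign: the diatonic I on degree 1 is F#, whereas F#m comes from F# minor. It is labeled i.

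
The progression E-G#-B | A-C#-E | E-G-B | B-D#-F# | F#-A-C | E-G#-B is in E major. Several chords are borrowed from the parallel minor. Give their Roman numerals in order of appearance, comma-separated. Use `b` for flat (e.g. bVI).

i, ii°

The diatonic triads in E major are E, F#m, G#m, A, B, C#m, D#dim. E–G#–B = E, A–C#–E = A and B–D#–F# = B all belong to that set. But E–G–B is foreign: the diatonic I on degree 1 is E, whereas Em comes from E minor. It is labeled i. F#–A–C doesn't fit — on degree 2 E major would have F#m (ii). F#dim is the degree-2 chord of E minor, so it is the borrowed ii°.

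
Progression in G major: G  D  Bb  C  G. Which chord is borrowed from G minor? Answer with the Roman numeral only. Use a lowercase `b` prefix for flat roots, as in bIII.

The diatonic triads in G major are G, Am, Bm, C, D, Em, F#dim. G, D and C are all diatonic. Bb (Bb–D–F) doesn't fit — on degree 3 G major would have Bm (iii). Bb is the degree-3 chord of G minor, so it is the borrowed bIII.

bIII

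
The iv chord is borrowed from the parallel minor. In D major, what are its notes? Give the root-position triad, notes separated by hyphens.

iv is built on scale degree 4, which is G in both D major and its parallel. In D minor the chord on G is G–Bb–D.

G-Bb-D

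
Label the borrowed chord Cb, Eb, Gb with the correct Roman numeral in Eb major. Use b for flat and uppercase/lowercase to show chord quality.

bVI

In Eb major scale degree 6 is C; Cb is its lowered form, from Eb minor. Cb–Eb–Gb is a major chord — the form found in Eb minor, not the diatonic vi (Cm). Borrowed into Eb major it is written bVI.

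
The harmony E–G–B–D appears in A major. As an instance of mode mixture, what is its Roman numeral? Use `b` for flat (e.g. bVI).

v7

E is scale degree 5 in A major. E–G–B–D is a minor-seventh chord — the form found in A minor, not the diatonic V (E). Borrowed into A major it is written v7.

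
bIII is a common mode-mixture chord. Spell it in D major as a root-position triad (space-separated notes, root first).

bIII is built on the lowered scale degree 3. In D major degree 3 is F#; lowered it becomes F. Stacking thirds in D minor on F gives F–A–C.

F A C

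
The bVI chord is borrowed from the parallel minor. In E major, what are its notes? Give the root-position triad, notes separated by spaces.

bVI is built on the lowered scale degree 6. In E major degree 6 is C#; lowered it becomes C. Stacking thirds in E minor on C gives C–E–G.

C E G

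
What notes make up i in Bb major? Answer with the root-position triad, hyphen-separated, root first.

i is built on scale degree 1, which is Bb in both Bb major and its parallel. Stacking thirds in Bb minor on Bb gives Bb–Db–F.

Bb-Db-F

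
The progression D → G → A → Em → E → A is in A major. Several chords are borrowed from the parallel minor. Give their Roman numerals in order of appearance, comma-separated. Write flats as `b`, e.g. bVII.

bVII, v

In A major the diatonic chords are A, Bm, C#m, D, E, F#m, G#dim. Of the given chords, D, A and E are diatonic. G (G–B–D) doesn't fit — on degree 7 A major would have G#dim (vii°). G is the degree-7 chord of A minor, so it is the borrowed bVII. Em (E–G–B) is not: scale degree 5 in A major carries E (V). In A minor the chord on that degree is Em, so here it functions as v, borrowed from the parallel minor.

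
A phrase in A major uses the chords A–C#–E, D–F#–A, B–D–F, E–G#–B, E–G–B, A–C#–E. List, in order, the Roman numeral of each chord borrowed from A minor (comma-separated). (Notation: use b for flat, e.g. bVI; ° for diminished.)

ii°, v

In A major the diatonic chords are A, Bm, C#m, D, E, F#m, G#dim. Of the given chords, A–C#–E = A, D–F#–A = D and E–G#–B = E are diatonic. B–D–F doesn't fit — on degree 2 A major would have Bm (ii). Bdim is the degree-2 chord of A minor, so it is the borrowed ii°. E–G–B doesn't fit — on degree 5 A major would have E (V). Em is the degree-5 chord of A minor, so it is the borrowed v.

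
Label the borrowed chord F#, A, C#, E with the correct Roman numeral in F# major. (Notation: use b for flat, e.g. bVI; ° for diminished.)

i7

F# is scale degree 1 in F# major. The diatonic chord on degree 1 would be F# (I), but F#–A–C#–E is the minor-seventh chord from F# minor. As a borrowed chord it is labeled i7.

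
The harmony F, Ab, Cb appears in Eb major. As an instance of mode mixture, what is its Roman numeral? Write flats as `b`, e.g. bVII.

The root F is the diatonic 2nd degree of Eb major; the borrowing shows in the chord quality. The diatonic chord on degree 2 would be Fm (ii), but F–Ab–Cb is the diminished chord from Eb minor. As a borrowed chord it is labeled ii°.

ii°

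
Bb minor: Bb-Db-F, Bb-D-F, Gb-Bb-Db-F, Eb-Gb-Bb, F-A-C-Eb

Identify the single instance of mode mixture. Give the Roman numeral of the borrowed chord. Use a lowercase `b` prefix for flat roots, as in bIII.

I

In Bb minor (with V from harmonic minor) the diatonic chords are Bbm, Cdim, Db, Ebm, F, Gb, Ab. Bb–Db–F = Bbm, Gb–Bb–Db–F = Gbmaj7, Eb–Gb–Bb = Ebm and F–A–C–Eb = F7 are all diatonic. Bb–D–F doesn't fit — on degree 1 Bb minor would have Bbm (i). Bb is the degree-1 chord of Bb major, so it is the borrowed I.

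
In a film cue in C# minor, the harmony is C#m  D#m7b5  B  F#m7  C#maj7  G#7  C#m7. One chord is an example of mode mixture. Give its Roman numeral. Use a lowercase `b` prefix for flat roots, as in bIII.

Imaj7

In C# minor (with V from harmonic minor) the diatonic chords are C#m, D#dim, E, F#m, G#, A, B. C#m, D#m7b5, B, F#m7, G#7 and C#m7 all belong to that set. C#maj7 (C#–E#–G#–B#) doesn't fit — on degree 1 C# minor would have C#m (i). C#maj7 is the degree-1 chord of C# major, so it is the borrowed Imaj7.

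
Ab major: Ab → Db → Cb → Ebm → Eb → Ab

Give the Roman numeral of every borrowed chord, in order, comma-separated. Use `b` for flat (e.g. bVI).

The diatonic triads in Ab major are Ab, Bbm, Cm, Db, Eb, Fm, Gdim. Ab, Db and Eb all belong to that set. But Cb (Cb–Eb–Gb) is foreign: the diatonic iii on degree 3 is Cm, whereas Cb comes from Ab minor. It is labeled bIII. Ebm (Eb–Gb–Bb) doesn't fit — on degree 5 Ab major would have Eb (V). Ebm is the degree-5 chord of Ab minor, so it is the borrowed v.

bIII, v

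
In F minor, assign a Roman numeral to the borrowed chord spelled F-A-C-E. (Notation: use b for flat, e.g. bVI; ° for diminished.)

Imaj7

The root F is the diatonic 1st degree of F minor; the borrowing shows in the chord quality. The diatonic chord on degree 1 would be Fm (i), but F–A–C–E is the major-seventh chord from F major. As a borrowed chord it is labeled Imaj7.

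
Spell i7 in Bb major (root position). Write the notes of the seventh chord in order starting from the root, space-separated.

Bb Db F Ab

i7 is built on scale degree 1, which is Bb in both Bb major and its parallel. Stacking thirds in Bb minor on Bb gives Bb–Db–F–Ab.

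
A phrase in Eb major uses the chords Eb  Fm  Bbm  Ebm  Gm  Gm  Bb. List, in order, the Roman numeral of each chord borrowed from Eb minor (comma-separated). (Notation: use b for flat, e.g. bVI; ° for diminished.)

v, i

In Eb major the diatonic chords are Eb, Fm, Gm, Ab, Bb, Cm, Ddim. Of the given chords, Eb, Fm, Gm and Bb are diatonic. But Bbm (Bb–Db–F) is foreign: the diatonic V on degree 5 is Bb, whereas Bbm comes from Eb minor. It is labeled v. Ebm (Eb–Gb–Bb) doesn't fit — on degree 1 Eb major would have Eb (I). Ebm is the degree-1 chord of Eb minor, so it is the borrowed i.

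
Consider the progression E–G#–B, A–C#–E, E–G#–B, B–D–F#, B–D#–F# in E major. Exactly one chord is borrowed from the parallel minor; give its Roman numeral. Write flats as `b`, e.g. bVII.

In E major the diatonic chords are E, F#m, G#m, A, B, C#m, D#dim. E–G#–B = E, A–C#–E = A and B–D#–F# = B are all diatonic. B–D–F# doesn't fit — on degree 5 E major would have B (V). Bm is the degree-5 chord of E minor, so it is the borrowed v.

v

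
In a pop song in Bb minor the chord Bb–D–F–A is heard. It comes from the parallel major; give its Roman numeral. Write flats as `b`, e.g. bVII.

Imaj7

The root Bb is the diatonic 1st degree of Bb minor; the borrowing shows in the chord quality. The diatonic chord on degree 1 would be Bbm (i), but Bb–D–F–A is the major-seventh chord from Bb major. As a borrowed chord it is labeled Imaj7.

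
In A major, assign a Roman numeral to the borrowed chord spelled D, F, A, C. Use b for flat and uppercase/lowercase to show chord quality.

The root D is the diatonic 4th degree of A major; the borrowing shows in the chord quality. D–F–A–C is a minor-seventh chord — the form found in A minor, not the diatonic IV (D). Borrowed into A major it is written iv7.

iv7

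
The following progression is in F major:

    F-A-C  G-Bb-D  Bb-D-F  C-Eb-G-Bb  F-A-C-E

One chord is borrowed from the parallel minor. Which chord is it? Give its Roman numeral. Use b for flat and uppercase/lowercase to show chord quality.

In F major the diatonic chords are F, Gm, Am, Bb, C, Dm, Edim. F–A–C = F, G–Bb–D = Gm, Bb–D–F = Bb and F–A–C–E = Fmaj7 all belong to that set. But C–Eb–G–Bb is foreign: the diatonic V on degree 5 is C, whereas Cm7 comes from F minor. It is labeled v7.

v7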